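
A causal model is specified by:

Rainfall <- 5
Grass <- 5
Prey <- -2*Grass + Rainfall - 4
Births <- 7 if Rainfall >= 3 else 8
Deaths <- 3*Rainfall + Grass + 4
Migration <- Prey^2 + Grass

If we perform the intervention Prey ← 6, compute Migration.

41

The intervention breaks the incoming arrows to Prey: Prey <- -2*Grass + Rainfall - 4 no longer applies, and Prey = 6.
Migration = Prey^2 + Grass  [with Prey=6, Grass=5]  = 41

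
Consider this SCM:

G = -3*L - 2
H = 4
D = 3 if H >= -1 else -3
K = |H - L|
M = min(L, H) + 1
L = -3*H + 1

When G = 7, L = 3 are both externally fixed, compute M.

Setting G = 7, L = 3 by intervention discards those variables' equations.
M = min(L, H) + 1  [with L=3, H=4]  = 4

4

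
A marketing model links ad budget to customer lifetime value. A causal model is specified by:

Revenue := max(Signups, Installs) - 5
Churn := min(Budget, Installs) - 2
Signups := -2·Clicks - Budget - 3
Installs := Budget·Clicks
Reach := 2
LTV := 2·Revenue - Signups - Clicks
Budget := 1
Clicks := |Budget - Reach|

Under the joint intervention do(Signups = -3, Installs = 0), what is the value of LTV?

-8

Under do(Signups = -3, Installs = 0), each intervened variable's structural equation is replaced by its fixed value.
Clicks = |Budget - Reach|  [with Budget=1, Reach=2]  = 1
Revenue = max(Signups, Installs) - 5  [with Signups=-3, Installs=0]  = -5
LTV = 2·Revenue - Signups - Clicks  [with Revenue=-5, Signups=-3, Clicks=1]  = -8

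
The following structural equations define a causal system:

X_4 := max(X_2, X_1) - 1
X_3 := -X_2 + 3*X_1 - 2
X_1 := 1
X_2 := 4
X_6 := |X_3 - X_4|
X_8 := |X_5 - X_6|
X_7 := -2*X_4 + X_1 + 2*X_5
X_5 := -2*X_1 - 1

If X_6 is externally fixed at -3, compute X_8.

0

Intervening sets X_6 = -3 and removes its equation (X_6 := |X_3 - X_4|).
X_5 = -2*X_1 - 1  [with X_1=1]  = -3
X_8 = |X_5 - X_6|  [with X_5=-3, X_6=-3]  = 0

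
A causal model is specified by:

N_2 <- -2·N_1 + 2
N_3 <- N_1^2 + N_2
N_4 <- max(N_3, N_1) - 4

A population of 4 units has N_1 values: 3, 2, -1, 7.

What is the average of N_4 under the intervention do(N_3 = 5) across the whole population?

Every unit gets N_3=5 under the intervention. N_4 values become 1, 1, 1, 3; E[N_4|do(N_3=5)] = 1.5.

1.5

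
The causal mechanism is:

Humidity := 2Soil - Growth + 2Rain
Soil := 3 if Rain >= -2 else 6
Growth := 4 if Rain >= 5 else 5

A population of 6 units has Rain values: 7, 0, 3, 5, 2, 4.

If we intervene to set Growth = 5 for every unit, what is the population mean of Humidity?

Every unit gets Growth=5 under the intervention. Humidity values become 15, 1, 7, 11, 5, 9; E[Humidity|do(Growth=5)] = 8.

8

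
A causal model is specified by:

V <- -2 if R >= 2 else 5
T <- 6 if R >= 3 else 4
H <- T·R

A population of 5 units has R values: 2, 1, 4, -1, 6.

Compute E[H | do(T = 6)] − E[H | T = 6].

do(T=6) breaks T's dependence on R. With T=6 fixed, H across the units is 12, 6, 24, -6, 36, mean 14.4.
Observing T=6 restricts to units where T's equation naturally yields 6: R ∈ {4, 6}. In that subpopulation H = 24, 36, mean 30.
Difference = 14.4 − 30 = -15.6.

-15.6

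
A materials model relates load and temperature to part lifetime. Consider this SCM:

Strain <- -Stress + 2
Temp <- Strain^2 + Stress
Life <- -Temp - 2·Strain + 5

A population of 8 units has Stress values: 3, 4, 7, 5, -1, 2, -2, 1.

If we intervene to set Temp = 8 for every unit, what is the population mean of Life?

Every unit gets Temp=8 under the intervention. Life values become -1, 1, 7, 3, -9, -3, -11, -5; E[Life|do(Temp=8)] = -2.25.

-2.25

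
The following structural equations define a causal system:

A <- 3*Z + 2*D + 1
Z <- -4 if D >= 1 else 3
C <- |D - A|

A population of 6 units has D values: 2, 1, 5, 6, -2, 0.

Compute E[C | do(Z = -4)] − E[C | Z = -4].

Under do(Z=-4), Z's equation is replaced by Z=-4 for every unit. Per-unit C: 9, 10, 6, 5, 13, 11. Mean = 9.
E[C|Z=-4] averages over only the 4 units with Z=-4 (D = 2, 1, 5, 6): C = 9, 10, 6, 5, mean 7.5.
Difference = 9 − 7.5 = 1.5.

1.5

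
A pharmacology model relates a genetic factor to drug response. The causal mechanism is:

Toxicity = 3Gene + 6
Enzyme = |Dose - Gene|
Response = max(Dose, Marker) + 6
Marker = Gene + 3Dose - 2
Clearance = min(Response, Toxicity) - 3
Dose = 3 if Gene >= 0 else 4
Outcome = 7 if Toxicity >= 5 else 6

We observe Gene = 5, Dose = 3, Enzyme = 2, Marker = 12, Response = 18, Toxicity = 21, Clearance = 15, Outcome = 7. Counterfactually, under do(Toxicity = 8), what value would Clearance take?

5

Intervening sets Toxicity = 8 and removes its equation (Toxicity = 3Gene + 6).
Dose = 3 if Gene >= 0 else 4  [with Gene=5]  = 3
Marker = Gene + 3Dose - 2  [with Gene=5, Dose=3]  = 12
Response = max(Dose, Marker) + 6  [with Dose=3, Marker=12]  = 18
Clearance = min(Response, Toxicity) - 3  [with Response=18, Toxicity=8]  = 5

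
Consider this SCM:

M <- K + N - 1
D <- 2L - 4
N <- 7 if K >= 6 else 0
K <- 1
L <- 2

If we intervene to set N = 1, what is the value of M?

1

Intervening sets N = 1 and removes its equation (N <- 7 if K >= 6 else 0).
M = K + N - 1  [with K=1, N=1]  = 1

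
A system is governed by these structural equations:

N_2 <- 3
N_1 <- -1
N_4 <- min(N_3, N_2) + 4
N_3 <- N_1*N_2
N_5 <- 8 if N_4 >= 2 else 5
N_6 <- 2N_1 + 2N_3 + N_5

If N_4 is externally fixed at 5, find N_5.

8

Intervening sets N_4 = 5 and removes its equation (N_4 <- min(N_3, N_2) + 4).
N_5 = 8 if N_4 >= 2 else 5  [with N_4=5]  = 8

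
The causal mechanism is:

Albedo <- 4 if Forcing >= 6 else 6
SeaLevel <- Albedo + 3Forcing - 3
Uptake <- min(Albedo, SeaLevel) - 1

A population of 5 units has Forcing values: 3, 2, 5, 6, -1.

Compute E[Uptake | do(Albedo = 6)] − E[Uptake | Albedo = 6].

Under do(Albedo=6), Albedo's equation is replaced by Albedo=6 for every unit. Per-unit Uptake: 5, 5, 5, 5, -1. Mean = 3.8.
Observing Albedo=6 restricts to units where Albedo's equation naturally yields 6: Forcing ∈ {3, 2, 5, -1}. In that subpopulation Uptake = 5, 5, 5, -1, mean 3.5.
Difference = 3.8 − 3.5 = 0.3.

0.3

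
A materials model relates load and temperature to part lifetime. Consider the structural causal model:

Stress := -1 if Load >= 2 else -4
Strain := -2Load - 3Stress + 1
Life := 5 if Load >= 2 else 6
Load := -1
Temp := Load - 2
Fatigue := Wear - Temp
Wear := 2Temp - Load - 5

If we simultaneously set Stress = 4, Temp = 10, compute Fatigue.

The joint intervention fixes Stress = 4, Temp = 10, removing each variable's own equation.
Wear = 2Temp - Load - 5  [with Temp=10, Load=-1]  = 16
Fatigue = Wear - Temp  [with Wear=16, Temp=10]  = 6

6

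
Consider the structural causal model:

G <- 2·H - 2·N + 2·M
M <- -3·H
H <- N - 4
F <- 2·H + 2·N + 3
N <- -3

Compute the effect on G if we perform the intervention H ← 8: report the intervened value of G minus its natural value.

Under do(H=8), the mechanism H <- N - 4 is discarded; H is fixed at 8.
M = -3·H  [with H=8]  = -24
G = 2·H - 2·N + 2·M  [with H=8, N=-3, M=-24]  = -26
Without intervention: H = N - 4  [with N=-3]  = -7; M = -3·H  [with H=-7]  = 21; G = 2·H - 2·N + 2·M  [with H=-7, N=-3, M=21]  = 34.
Change = -26 − 34 = -60.

-60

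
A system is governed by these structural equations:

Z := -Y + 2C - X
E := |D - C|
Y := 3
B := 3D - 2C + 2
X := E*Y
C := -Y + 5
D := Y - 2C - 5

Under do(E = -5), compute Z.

16

Under do(E=-5), the mechanism E := |D - C| is discarded; E is fixed at -5.
C = -Y + 5  [with Y=3]  = 2
X = E*Y  [with E=-5, Y=3]  = -15
Z = -Y + 2C - X  [with Y=3, C=2, X=-15]  = 16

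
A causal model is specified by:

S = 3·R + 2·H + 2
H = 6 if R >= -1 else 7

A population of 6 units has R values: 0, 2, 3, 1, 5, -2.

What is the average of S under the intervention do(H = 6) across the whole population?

18.5

Under do(H=6), H's equation is replaced by H=6 for every unit. Per-unit S: 14, 20, 23, 17, 29, 8. Mean = 18.5.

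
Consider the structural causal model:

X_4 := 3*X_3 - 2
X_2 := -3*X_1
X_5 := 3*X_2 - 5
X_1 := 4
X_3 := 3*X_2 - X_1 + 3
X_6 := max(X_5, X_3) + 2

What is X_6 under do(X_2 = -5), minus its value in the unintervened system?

Under do(X_2=-5), the mechanism X_2 := -3*X_1 is discarded; X_2 is fixed at -5.
X_3 = 3*X_2 - X_1 + 3  [with X_2=-5, X_1=4]  = -16
X_5 = 3*X_2 - 5  [with X_2=-5]  = -20
X_6 = max(X_5, X_3) + 2  [with X_5=-20, X_3=-16]  = -14
Without intervention: X_2 = -3*X_1  [with X_1=4]  = -12; X_3 = 3*X_2 - X_1 + 3  [with X_2=-12, X_1=4]  = -37; X_5 = 3*X_2 - 5  [with X_2=-12]  = -41; X_6 = max(X_5, X_3) + 2  [with X_5=-41, X_3=-37]  = -35.
Change = -14 − (-35) = 21.

21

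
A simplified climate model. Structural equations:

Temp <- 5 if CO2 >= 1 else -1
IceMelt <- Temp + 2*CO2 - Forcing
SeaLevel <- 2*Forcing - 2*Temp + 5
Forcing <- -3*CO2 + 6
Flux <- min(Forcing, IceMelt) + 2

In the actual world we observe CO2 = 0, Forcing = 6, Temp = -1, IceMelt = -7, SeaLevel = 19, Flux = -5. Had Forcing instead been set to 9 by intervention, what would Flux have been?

Under do(Forcing=9), the mechanism Forcing <- -3*CO2 + 6 is discarded; Forcing is fixed at 9.
Temp = 5 if CO2 >= 1 else -1  [with CO2=0]  = -1
IceMelt = Temp + 2*CO2 - Forcing  [with Temp=-1, CO2=0, Forcing=9]  = -10
Flux = min(Forcing, IceMelt) + 2  [with Forcing=9, IceMelt=-10]  = -8

-8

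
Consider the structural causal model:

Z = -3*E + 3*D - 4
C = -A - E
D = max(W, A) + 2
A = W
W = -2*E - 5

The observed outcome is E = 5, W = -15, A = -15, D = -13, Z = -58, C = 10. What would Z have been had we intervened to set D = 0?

Intervening sets D = 0 and removes its equation (D = max(W, A) + 2).
Z = -3*E + 3*D - 4  [with E=5, D=0]  = -19

-19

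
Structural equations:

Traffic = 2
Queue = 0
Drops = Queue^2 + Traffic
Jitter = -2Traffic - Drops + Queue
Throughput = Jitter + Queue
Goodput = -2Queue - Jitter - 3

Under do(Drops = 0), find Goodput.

The intervention breaks the incoming arrows to Drops: Drops = Queue^2 + Traffic no longer applies, and Drops = 0.
Jitter = -2Traffic - Drops + Queue  [with Traffic=2, Drops=0, Queue=0]  = -4
Goodput = -2Queue - Jitter - 3  [with Queue=0, Jitter=-4]  = 1

1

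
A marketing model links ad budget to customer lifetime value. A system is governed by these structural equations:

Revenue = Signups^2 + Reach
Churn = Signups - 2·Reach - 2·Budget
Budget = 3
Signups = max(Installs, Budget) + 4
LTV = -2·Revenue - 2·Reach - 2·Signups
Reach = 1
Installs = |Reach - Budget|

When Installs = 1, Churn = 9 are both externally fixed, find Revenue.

Setting Installs = 1, Churn = 9 by intervention discards those variables' equations.
Signups = max(Installs, Budget) + 4  [with Installs=1, Budget=3]  = 7
Revenue = Signups^2 + Reach  [with Signups=7, Reach=1]  = 50

50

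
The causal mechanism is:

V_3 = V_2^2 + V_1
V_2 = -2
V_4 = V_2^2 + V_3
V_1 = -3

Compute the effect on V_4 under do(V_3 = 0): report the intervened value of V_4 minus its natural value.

The intervention breaks the incoming arrows to V_3: V_3 = V_2^2 + V_1 no longer applies, and V_3 = 0.
V_4 = V_2^2 + V_3  [with V_2=-2, V_3=0]  = 4
Without intervention: V_3 = V_2^2 + V_1  [with V_2=-2, V_1=-3]  = 1; V_4 = V_2^2 + V_3  [with V_2=-2, V_3=1]  = 5.
Change = 4 − 5 = -1.

-1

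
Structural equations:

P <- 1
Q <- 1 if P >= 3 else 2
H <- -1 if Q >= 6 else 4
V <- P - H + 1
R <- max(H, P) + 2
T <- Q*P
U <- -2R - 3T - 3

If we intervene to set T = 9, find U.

Intervening sets T = 9 and removes its equation (T <- Q*P).
Q = 1 if P >= 3 else 2  [with P=1]  = 2
H = -1 if Q >= 6 else 4  [with Q=2]  = 4
R = max(H, P) + 2  [with H=4, P=1]  = 6
U = -2R - 3T - 3  [with R=6, T=9]  = -42

-42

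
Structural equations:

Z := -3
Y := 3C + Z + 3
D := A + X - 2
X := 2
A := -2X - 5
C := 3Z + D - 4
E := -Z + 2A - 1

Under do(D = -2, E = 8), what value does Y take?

The joint intervention fixes D = -2, E = 8, removing each variable's own equation.
C = 3Z + D - 4  [with Z=-3, D=-2]  = -15
Y = 3C + Z + 3  [with C=-15, Z=-3]  = -45

-45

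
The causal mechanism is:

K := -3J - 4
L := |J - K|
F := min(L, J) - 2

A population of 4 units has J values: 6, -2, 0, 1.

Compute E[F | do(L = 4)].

-1.25

Under do(L=4), L's equation is replaced by L=4 for every unit. Per-unit F: 2, -4, -2, -1. Mean = -1.25.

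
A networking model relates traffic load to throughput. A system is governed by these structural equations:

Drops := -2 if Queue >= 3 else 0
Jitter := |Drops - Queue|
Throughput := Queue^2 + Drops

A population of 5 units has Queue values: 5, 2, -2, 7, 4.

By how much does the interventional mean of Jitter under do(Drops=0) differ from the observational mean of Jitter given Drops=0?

2

Every unit gets Drops=0 under the intervention. Jitter values become 5, 2, 2, 7, 4; E[Jitter|do(Drops=0)] = 4.
Observing Drops=0 restricts to units where Drops's equation naturally yields 0: Queue ∈ {2, -2}. In that subpopulation Jitter = 2, 2, mean 2.
Difference = 4 − 2 = 2.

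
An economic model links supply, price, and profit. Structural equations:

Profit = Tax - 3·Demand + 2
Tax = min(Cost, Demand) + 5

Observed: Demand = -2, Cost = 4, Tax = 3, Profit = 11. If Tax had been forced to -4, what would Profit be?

The intervention breaks the incoming arrows to Tax: Tax = min(Cost, Demand) + 5 no longer applies, and Tax = -4.
Profit = Tax - 3·Demand + 2  [with Tax=-4, Demand=-2]  = 4

4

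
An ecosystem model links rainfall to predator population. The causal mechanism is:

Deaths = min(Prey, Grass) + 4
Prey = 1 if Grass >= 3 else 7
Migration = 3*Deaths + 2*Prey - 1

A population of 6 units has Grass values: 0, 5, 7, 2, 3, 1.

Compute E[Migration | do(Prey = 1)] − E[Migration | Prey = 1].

-0.5

The intervention sets Prey=1 in all 6 units regardless of Grass. Recomputing Migration per unit gives 13, 16, 16, 16, 16, 16; average 15.5.
Observing Prey=1 restricts to units where Prey's equation naturally yields 1: Grass ∈ {5, 7, 3}. In that subpopulation Migration = 16, 16, 16, mean 16.
Difference = 15.5 − 16 = -0.5.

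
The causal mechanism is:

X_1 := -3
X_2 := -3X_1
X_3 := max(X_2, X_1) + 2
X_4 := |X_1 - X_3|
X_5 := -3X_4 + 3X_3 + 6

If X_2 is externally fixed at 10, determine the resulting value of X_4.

15

Under do(X_2=10), the mechanism X_2 := -3X_1 is discarded; X_2 is fixed at 10.
X_3 = max(X_2, X_1) + 2  [with X_2=10, X_1=-3]  = 12
X_4 = |X_1 - X_3|  [with X_1=-3, X_3=12]  = 15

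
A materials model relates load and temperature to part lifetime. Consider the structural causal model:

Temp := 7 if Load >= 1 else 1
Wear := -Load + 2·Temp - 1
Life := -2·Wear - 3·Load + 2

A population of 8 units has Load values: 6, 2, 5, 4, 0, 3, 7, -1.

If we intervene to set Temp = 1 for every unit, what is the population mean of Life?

Every unit gets Temp=1 under the intervention. Life values become -6, -2, -5, -4, 0, -3, -7, 1; E[Life|do(Temp=1)] = -3.25.

-3.25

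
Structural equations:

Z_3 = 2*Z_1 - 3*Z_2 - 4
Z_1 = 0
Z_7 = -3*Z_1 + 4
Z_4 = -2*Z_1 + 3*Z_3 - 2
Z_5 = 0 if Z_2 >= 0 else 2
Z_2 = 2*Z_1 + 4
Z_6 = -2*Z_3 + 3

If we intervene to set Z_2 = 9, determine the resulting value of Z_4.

-95

Under do(Z_2=9), the mechanism Z_2 = 2*Z_1 + 4 is discarded; Z_2 is fixed at 9.
Z_3 = 2*Z_1 - 3*Z_2 - 4  [with Z_1=0, Z_2=9]  = -31
Z_4 = -2*Z_1 + 3*Z_3 - 2  [with Z_1=0, Z_3=-31]  = -95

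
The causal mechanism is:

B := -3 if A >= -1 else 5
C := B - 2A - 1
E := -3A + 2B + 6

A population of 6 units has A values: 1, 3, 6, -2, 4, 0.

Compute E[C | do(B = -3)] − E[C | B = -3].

1.6

The intervention sets B=-3 in all 6 units regardless of A. Recomputing C per unit gives -6, -10, -16, 0, -12, -4; average -8.
Conditioning on B=-3 selects the 5 unit(s) with A ∈ {1, 3, 6, 4, 0}. Their C values: -6, -10, -16, -12, -4. Mean = -9.6.
Difference = -8 − (-9.6) = 1.6.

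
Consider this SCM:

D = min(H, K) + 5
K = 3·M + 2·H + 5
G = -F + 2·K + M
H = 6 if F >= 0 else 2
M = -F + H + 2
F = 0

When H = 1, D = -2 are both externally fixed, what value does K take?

16

The joint intervention fixes H = 1, D = -2, removing each variable's own equation.
M = -F + H + 2  [with F=0, H=1]  = 3
K = 3·M + 2·H + 5  [with M=3, H=1]  = 16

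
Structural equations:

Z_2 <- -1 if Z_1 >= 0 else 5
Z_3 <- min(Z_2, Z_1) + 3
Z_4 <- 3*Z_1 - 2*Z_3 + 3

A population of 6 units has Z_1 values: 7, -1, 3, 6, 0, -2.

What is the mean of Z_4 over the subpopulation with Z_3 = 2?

8

Conditioning on Z_3=2 selects the 5 unit(s) with Z_1 ∈ {7, -1, 3, 6, 0}. Their Z_4 values: 20, -4, 8, 17, -1. Mean = 8.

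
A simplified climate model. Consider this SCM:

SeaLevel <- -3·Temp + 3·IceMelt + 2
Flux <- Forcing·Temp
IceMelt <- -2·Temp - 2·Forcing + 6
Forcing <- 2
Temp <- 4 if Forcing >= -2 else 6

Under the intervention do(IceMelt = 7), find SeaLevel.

11

The intervention breaks the incoming arrows to IceMelt: IceMelt <- -2·Temp - 2·Forcing + 6 no longer applies, and IceMelt = 7.
Temp = 4 if Forcing >= -2 else 6  [with Forcing=2]  = 4
SeaLevel = -3·Temp + 3·IceMelt + 2  [with Temp=4, IceMelt=7]  = 11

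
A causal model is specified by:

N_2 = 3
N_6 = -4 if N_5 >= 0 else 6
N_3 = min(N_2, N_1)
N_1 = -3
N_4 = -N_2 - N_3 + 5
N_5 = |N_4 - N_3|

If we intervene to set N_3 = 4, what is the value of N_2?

3

Under do(N_3=4), the mechanism N_3 = min(N_2, N_1) is discarded; N_3 is fixed at 4.
Since N_2 is not a descendant of the intervened variable, it is unaffected.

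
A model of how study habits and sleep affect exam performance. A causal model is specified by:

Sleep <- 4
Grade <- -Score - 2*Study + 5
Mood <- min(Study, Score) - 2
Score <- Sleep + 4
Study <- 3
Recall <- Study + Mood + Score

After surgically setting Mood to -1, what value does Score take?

8

Under do(Mood=-1), the mechanism Mood <- min(Study, Score) - 2 is discarded; Mood is fixed at -1.
Since Score is not a descendant of the intervened variable, it is unaffected.
Score = Sleep + 4  [with Sleep=4]  = 8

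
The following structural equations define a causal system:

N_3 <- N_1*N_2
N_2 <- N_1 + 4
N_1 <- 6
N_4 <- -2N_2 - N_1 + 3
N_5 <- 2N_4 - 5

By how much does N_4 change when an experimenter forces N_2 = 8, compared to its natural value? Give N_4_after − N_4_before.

4

Under do(N_2=8), the mechanism N_2 <- N_1 + 4 is discarded; N_2 is fixed at 8.
N_4 = -2N_2 - N_1 + 3  [with N_2=8, N_1=6]  = -19
Without intervention: N_2 = N_1 + 4  [with N_1=6]  = 10; N_4 = -2N_2 - N_1 + 3  [with N_2=10, N_1=6]  = -23.
Change = -19 − (-23) = 4.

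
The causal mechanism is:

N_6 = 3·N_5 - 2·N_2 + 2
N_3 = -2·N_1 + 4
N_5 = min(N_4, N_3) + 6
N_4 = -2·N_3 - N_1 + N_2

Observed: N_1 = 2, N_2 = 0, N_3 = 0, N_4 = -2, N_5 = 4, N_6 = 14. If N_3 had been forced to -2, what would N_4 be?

2

The intervention breaks the incoming arrows to N_3: N_3 = -2·N_1 + 4 no longer applies, and N_3 = -2.
N_4 = -2·N_3 - N_1 + N_2  [with N_3=-2, N_1=2, N_2=0]  = 2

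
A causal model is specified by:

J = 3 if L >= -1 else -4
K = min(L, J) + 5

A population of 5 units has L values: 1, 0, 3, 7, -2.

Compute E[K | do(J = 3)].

Every unit gets J=3 under the intervention. K values become 6, 5, 8, 8, 3; E[K|do(J=3)] = 6.

6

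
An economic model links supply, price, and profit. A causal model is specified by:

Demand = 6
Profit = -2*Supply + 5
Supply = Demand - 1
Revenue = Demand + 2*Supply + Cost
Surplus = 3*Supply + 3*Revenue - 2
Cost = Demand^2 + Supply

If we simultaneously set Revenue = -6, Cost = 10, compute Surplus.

-5

The joint intervention fixes Revenue = -6, Cost = 10, removing each variable's own equation.
Supply = Demand - 1  [with Demand=6]  = 5
Surplus = 3*Supply + 3*Revenue - 2  [with Supply=5, Revenue=-6]  = -5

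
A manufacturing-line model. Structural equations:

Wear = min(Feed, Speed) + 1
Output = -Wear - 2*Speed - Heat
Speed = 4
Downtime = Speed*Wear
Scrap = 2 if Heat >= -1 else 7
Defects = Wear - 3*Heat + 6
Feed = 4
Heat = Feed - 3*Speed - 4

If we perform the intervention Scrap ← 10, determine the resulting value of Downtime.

Intervening sets Scrap = 10 and removes its equation (Scrap = 2 if Heat >= -1 else 7).
Downtime is not downstream of the intervention, so its value is determined by the original equations.
Wear = min(Feed, Speed) + 1  [with Feed=4, Speed=4]  = 5
Downtime = Speed*Wear  [with Speed=4, Wear=5]  = 20

20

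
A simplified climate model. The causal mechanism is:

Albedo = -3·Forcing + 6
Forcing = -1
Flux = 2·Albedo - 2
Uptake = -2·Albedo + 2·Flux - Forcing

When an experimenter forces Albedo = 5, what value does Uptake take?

7

Under do(Albedo=5), the mechanism Albedo = -3·Forcing + 6 is discarded; Albedo is fixed at 5.
Flux = 2·Albedo - 2  [with Albedo=5]  = 8
Uptake = -2·Albedo + 2·Flux - Forcing  [with Albedo=5, Flux=8, Forcing=-1]  = 7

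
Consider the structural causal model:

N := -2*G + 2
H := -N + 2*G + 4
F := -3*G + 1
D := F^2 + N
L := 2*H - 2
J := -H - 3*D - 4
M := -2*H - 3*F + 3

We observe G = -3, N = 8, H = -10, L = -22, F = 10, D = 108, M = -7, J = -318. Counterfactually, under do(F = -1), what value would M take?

26

Under do(F=-1), the mechanism F := -3*G + 1 is discarded; F is fixed at -1.
N = -2*G + 2  [with G=-3]  = 8
H = -N + 2*G + 4  [with N=8, G=-3]  = -10
M = -2*H - 3*F + 3  [with H=-10, F=-1]  = 26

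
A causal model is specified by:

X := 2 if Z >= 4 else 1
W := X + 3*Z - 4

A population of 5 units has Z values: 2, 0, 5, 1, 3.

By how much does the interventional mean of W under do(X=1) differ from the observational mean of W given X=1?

Every unit gets X=1 under the intervention. W values become 3, -3, 12, 0, 6; E[W|do(X=1)] = 3.6.
E[W|X=1] averages over only the 4 units with X=1 (Z = 2, 0, 1, 3): W = 3, -3, 0, 6, mean 1.5.
Difference = 3.6 − 1.5 = 2.1.

2.1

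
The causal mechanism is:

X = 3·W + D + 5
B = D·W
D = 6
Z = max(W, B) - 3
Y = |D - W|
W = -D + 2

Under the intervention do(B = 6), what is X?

-1

do(B=6) replaces the equation B = D·W with the constant B = 6.
X is not downstream of the intervention, so its value is determined by the original equations.
W = -D + 2  [with D=6]  = -4
X = 3·W + D + 5  [with W=-4, D=6]  = -1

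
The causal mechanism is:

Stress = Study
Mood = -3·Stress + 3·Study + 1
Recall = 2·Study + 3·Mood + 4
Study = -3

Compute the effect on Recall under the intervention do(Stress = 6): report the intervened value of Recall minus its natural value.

-81

Under do(Stress=6), the mechanism Stress = Study is discarded; Stress is fixed at 6.
Mood = -3·Stress + 3·Study + 1  [with Stress=6, Study=-3]  = -26
Recall = 2·Study + 3·Mood + 4  [with Study=-3, Mood=-26]  = -80
Without intervention: Stress = Study  [with Study=-3]  = -3; Mood = -3·Stress + 3·Study + 1  [with Stress=-3, Study=-3]  = 1; Recall = 2·Study + 3·Mood + 4  [with Study=-3, Mood=1]  = 1.
Change = -80 − 1 = -81.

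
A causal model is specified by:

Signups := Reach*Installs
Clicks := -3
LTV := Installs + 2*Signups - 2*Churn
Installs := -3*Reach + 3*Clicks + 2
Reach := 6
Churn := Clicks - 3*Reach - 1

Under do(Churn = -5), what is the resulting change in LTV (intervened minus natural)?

The intervention breaks the incoming arrows to Churn: Churn := Clicks - 3*Reach - 1 no longer applies, and Churn = -5.
Installs = -3*Reach + 3*Clicks + 2  [with Reach=6, Clicks=-3]  = -25
Signups = Reach*Installs  [with Reach=6, Installs=-25]  = -150
LTV = Installs + 2*Signups - 2*Churn  [with Installs=-25, Signups=-150, Churn=-5]  = -315
Without intervention: Installs = -3*Reach + 3*Clicks + 2  [with Reach=6, Clicks=-3]  = -25; Signups = Reach*Installs  [with Reach=6, Installs=-25]  = -150; Churn = Clicks - 3*Reach - 1  [with Clicks=-3, Reach=6]  = -22; LTV = Installs + 2*Signups - 2*Churn  [with Installs=-25, Signups=-150, Churn=-22]  = -281.
Change = -315 − (-281) = -34.

-34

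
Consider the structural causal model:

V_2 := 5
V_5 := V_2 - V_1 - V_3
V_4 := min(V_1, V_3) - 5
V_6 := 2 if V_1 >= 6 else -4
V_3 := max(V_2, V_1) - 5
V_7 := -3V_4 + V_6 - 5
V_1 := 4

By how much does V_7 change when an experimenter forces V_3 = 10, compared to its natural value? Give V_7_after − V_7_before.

The intervention breaks the incoming arrows to V_3: V_3 := max(V_2, V_1) - 5 no longer applies, and V_3 = 10.
V_4 = min(V_1, V_3) - 5  [with V_1=4, V_3=10]  = -1
V_6 = 2 if V_1 >= 6 else -4  [with V_1=4]  = -4
V_7 = -3V_4 + V_6 - 5  [with V_4=-1, V_6=-4]  = -6
Without intervention: V_3 = max(V_2, V_1) - 5  [with V_2=5, V_1=4]  = 0; V_4 = min(V_1, V_3) - 5  [with V_1=4, V_3=0]  = -5; V_6 = 2 if V_1 >= 6 else -4  [with V_1=4]  = -4; V_7 = -3V_4 + V_6 - 5  [with V_4=-5, V_6=-4]  = 6.
Change = -6 − 6 = -12.

-12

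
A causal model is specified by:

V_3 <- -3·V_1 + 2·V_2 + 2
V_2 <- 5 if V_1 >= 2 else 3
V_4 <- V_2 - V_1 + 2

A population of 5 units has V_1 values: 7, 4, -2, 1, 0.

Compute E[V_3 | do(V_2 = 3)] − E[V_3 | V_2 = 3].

-7

The intervention sets V_2=3 in all 5 units regardless of V_1. Recomputing V_3 per unit gives -13, -4, 14, 5, 8; average 2.
Conditioning on V_2=3 selects the 3 unit(s) with V_1 ∈ {-2, 1, 0}. Their V_3 values: 14, 5, 8. Mean = 9.
Difference = 2 − 9 = -7.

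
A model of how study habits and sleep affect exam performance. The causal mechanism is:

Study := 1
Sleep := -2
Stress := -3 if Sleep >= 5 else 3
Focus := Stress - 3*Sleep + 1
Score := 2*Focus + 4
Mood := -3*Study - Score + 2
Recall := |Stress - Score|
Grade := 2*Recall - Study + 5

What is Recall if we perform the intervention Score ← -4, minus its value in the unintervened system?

Under do(Score=-4), the mechanism Score := 2*Focus + 4 is discarded; Score is fixed at -4.
Stress = -3 if Sleep >= 5 else 3  [with Sleep=-2]  = 3
Recall = |Stress - Score|  [with Stress=3, Score=-4]  = 7
Without intervention: Stress = -3 if Sleep >= 5 else 3  [with Sleep=-2]  = 3; Focus = Stress - 3*Sleep + 1  [with Stress=3, Sleep=-2]  = 10; Score = 2*Focus + 4  [with Focus=10]  = 24; Recall = |Stress - Score|  [with Stress=3, Score=24]  = 21.
Change = 7 − 21 = -14.

-14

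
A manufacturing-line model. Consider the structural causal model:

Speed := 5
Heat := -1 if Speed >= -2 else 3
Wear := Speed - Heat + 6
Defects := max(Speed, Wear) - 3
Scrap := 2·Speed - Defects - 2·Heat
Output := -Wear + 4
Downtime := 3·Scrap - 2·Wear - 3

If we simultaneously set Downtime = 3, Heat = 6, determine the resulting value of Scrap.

The joint intervention fixes Downtime = 3, Heat = 6, removing each variable's own equation.
Wear = Speed - Heat + 6  [with Speed=5, Heat=6]  = 5
Defects = max(Speed, Wear) - 3  [with Speed=5, Wear=5]  = 2
Scrap = 2·Speed - Defects - 2·Heat  [with Speed=5, Defects=2, Heat=6]  = -4

-4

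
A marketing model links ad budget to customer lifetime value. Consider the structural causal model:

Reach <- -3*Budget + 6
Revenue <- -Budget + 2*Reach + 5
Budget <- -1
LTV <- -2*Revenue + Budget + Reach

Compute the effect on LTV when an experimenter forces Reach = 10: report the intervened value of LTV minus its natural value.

-3

Under do(Reach=10), the mechanism Reach <- -3*Budget + 6 is discarded; Reach is fixed at 10.
Revenue = -Budget + 2*Reach + 5  [with Budget=-1, Reach=10]  = 26
LTV = -2*Revenue + Budget + Reach  [with Revenue=26, Budget=-1, Reach=10]  = -43
Without intervention: Reach = -3*Budget + 6  [with Budget=-1]  = 9; Revenue = -Budget + 2*Reach + 5  [with Budget=-1, Reach=9]  = 24; LTV = -2*Revenue + Budget + Reach  [with Revenue=24, Budget=-1, Reach=9]  = -40.
Change = -43 − (-40) = -3.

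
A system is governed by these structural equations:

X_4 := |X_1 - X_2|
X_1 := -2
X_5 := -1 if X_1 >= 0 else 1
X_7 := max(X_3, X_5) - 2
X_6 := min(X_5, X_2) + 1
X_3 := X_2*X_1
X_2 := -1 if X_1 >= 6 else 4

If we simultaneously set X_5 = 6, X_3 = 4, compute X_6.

5

The joint intervention fixes X_5 = 6, X_3 = 4, removing each variable's own equation.
X_2 = -1 if X_1 >= 6 else 4  [with X_1=-2]  = 4
X_6 = min(X_5, X_2) + 1  [with X_5=6, X_2=4]  = 5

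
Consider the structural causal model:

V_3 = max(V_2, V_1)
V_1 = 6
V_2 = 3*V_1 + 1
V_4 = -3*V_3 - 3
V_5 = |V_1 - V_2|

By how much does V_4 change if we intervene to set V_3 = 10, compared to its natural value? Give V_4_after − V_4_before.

The intervention breaks the incoming arrows to V_3: V_3 = max(V_2, V_1) no longer applies, and V_3 = 10.
V_4 = -3*V_3 - 3  [with V_3=10]  = -33
Without intervention: V_2 = 3*V_1 + 1  [with V_1=6]  = 19; V_3 = max(V_2, V_1)  [with V_2=19, V_1=6]  = 19; V_4 = -3*V_3 - 3  [with V_3=19]  = -60.
Change = -33 − (-60) = 27.

27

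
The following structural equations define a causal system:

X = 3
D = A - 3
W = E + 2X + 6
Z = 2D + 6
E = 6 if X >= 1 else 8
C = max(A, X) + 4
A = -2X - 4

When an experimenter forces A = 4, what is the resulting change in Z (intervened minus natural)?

Under do(A=4), the mechanism A = -2X - 4 is discarded; A is fixed at 4.
D = A - 3  [with A=4]  = 1
Z = 2D + 6  [with D=1]  = 8
Without intervention: A = -2X - 4  [with X=3]  = -10; D = A - 3  [with A=-10]  = -13; Z = 2D + 6  [with D=-13]  = -20.
Change = 8 − (-20) = 28.

28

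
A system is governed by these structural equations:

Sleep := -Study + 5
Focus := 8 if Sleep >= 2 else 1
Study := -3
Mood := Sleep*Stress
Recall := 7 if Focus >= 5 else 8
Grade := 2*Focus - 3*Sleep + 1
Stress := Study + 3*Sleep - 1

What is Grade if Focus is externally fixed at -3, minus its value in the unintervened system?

The intervention breaks the incoming arrows to Focus: Focus := 8 if Sleep >= 2 else 1 no longer applies, and Focus = -3.
Sleep = -Study + 5  [with Study=-3]  = 8
Grade = 2*Focus - 3*Sleep + 1  [with Focus=-3, Sleep=8]  = -29
Without intervention: Sleep = -Study + 5  [with Study=-3]  = 8; Focus = 8 if Sleep >= 2 else 1  [with Sleep=8]  = 8; Grade = 2*Focus - 3*Sleep + 1  [with Focus=8, Sleep=8]  = -7.
Change = -29 − (-7) = -22.

-22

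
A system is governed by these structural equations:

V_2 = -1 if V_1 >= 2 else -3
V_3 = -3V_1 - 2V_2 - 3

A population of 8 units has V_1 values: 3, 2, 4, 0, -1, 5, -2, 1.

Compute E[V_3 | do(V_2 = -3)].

Under do(V_2=-3), V_2's equation is replaced by V_2=-3 for every unit. Per-unit V_3: -6, -3, -9, 3, 6, -12, 9, 0. Mean = -1.5.

-1.5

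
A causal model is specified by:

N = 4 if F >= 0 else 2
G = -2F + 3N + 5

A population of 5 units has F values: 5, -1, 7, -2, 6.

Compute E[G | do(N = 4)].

Under do(N=4), N's equation is replaced by N=4 for every unit. Per-unit G: 7, 19, 3, 21, 5. Mean = 11.

11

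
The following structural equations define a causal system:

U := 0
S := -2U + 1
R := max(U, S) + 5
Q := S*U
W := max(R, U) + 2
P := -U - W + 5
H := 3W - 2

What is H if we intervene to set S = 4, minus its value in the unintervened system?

9

Under do(S=4), the mechanism S := -2U + 1 is discarded; S is fixed at 4.
R = max(U, S) + 5  [with U=0, S=4]  = 9
W = max(R, U) + 2  [with R=9, U=0]  = 11
H = 3W - 2  [with W=11]  = 31
Without intervention: S = -2U + 1  [with U=0]  = 1; R = max(U, S) + 5  [with U=0, S=1]  = 6; W = max(R, U) + 2  [with R=6, U=0]  = 8; H = 3W - 2  [with W=8]  = 22.
Change = 31 − 22 = 9.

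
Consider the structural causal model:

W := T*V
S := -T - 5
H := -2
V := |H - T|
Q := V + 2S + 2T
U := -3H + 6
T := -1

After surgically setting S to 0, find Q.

-1

Under do(S=0), the mechanism S := -T - 5 is discarded; S is fixed at 0.
V = |H - T|  [with H=-2, T=-1]  = 1
Q = V + 2S + 2T  [with V=1, S=0, T=-1]  = -1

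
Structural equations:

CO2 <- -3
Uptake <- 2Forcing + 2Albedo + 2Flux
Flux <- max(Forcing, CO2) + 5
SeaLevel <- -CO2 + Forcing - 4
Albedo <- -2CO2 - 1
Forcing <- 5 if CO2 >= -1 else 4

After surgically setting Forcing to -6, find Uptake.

Under do(Forcing=-6), the mechanism Forcing <- 5 if CO2 >= -1 else 4 is discarded; Forcing is fixed at -6.
Albedo = -2CO2 - 1  [with CO2=-3]  = 5
Flux = max(Forcing, CO2) + 5  [with Forcing=-6, CO2=-3]  = 2
Uptake = 2Forcing + 2Albedo + 2Flux  [with Forcing=-6, Albedo=5, Flux=2]  = 2

2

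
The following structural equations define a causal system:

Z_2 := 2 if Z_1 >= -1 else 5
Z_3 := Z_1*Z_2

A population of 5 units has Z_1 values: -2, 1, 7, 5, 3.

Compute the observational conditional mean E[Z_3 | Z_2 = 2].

Conditioning on Z_2=2 selects the 4 unit(s) with Z_1 ∈ {1, 7, 5, 3}. Their Z_3 values: 2, 14, 10, 6. Mean = 8.

8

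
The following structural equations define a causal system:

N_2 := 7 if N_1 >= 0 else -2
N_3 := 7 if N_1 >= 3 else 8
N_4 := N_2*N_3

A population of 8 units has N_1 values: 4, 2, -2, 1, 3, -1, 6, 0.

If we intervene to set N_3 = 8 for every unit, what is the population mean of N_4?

38

do(N_3=8) breaks N_3's dependence on N_1. With N_3=8 fixed, N_4 across the units is 56, 56, -16, 56, 56, -16, 56, 56, mean 38.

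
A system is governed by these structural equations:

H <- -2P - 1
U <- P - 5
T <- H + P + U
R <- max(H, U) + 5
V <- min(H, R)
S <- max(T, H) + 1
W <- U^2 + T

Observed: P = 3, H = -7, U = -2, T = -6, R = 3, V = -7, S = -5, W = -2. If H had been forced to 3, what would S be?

5

Under do(H=3), the mechanism H <- -2P - 1 is discarded; H is fixed at 3.
U = P - 5  [with P=3]  = -2
T = H + P + U  [with H=3, P=3, U=-2]  = 4
S = max(T, H) + 1  [with T=4, H=3]  = 5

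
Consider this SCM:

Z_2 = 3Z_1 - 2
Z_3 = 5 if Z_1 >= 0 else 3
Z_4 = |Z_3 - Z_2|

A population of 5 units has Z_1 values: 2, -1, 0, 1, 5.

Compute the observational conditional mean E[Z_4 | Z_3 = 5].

5

E[Z_4|Z_3=5] averages over only the 4 units with Z_3=5 (Z_1 = 2, 0, 1, 5): Z_4 = 1, 7, 4, 8, mean 5.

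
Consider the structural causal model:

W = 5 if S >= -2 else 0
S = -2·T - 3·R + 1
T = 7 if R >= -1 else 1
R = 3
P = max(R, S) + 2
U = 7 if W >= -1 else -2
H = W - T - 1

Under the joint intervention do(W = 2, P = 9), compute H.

-6

Setting W = 2, P = 9 by intervention discards those variables' equations.
T = 7 if R >= -1 else 1  [with R=3]  = 7
H = W - T - 1  [with W=2, T=7]  = -6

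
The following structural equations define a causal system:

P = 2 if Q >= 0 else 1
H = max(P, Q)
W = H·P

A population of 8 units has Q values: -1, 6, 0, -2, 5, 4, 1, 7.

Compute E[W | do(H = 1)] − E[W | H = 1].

0.75

Under do(H=1), H's equation is replaced by H=1 for every unit. Per-unit W: 1, 2, 2, 1, 2, 2, 2, 2. Mean = 1.75.
E[W|H=1] averages over only the 2 units with H=1 (Q = -1, -2): W = 1, 1, mean 1.
Difference = 1.75 − 1 = 0.75.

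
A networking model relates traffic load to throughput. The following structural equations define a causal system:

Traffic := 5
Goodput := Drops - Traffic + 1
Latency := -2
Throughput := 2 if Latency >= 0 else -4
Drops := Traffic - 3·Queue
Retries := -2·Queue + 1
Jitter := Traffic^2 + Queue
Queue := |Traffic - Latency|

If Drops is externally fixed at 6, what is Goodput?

do(Drops=6) replaces the equation Drops := Traffic - 3·Queue with the constant Drops = 6.
Goodput = Drops - Traffic + 1  [with Drops=6, Traffic=5]  = 2

2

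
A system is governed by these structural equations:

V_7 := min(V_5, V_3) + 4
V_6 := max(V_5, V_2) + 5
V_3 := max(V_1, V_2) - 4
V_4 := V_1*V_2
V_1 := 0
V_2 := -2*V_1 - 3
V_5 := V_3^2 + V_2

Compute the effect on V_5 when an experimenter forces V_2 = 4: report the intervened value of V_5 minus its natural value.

-9

do(V_2=4) replaces the equation V_2 := -2*V_1 - 3 with the constant V_2 = 4.
V_3 = max(V_1, V_2) - 4  [with V_1=0, V_2=4]  = 0
V_5 = V_3^2 + V_2  [with V_3=0, V_2=4]  = 4
Without intervention: V_2 = -2*V_1 - 3  [with V_1=0]  = -3; V_3 = max(V_1, V_2) - 4  [with V_1=0, V_2=-3]  = -4; V_5 = V_3^2 + V_2  [with V_3=-4, V_2=-3]  = 13.
Change = 4 − 13 = -9.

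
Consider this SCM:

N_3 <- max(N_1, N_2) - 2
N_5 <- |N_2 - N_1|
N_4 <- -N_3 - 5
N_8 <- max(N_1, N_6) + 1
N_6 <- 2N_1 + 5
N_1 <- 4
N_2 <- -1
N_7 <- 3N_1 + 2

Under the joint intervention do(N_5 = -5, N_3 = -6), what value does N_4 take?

Under do(N_5 = -5, N_3 = -6), each intervened variable's structural equation is replaced by its fixed value.
N_4 = -N_3 - 5  [with N_3=-6]  = 1

1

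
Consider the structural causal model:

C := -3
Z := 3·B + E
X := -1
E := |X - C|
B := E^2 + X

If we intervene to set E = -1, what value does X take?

Under do(E=-1), the mechanism E := |X - C| is discarded; E is fixed at -1.
X is not downstream of the intervention, so its value is determined by the original equations.

-1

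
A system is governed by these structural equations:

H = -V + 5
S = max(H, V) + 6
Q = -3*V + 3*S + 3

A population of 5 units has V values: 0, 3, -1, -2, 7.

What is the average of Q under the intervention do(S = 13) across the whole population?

The intervention sets S=13 in all 5 units regardless of V. Recomputing Q per unit gives 42, 33, 45, 48, 21; average 37.8.

37.8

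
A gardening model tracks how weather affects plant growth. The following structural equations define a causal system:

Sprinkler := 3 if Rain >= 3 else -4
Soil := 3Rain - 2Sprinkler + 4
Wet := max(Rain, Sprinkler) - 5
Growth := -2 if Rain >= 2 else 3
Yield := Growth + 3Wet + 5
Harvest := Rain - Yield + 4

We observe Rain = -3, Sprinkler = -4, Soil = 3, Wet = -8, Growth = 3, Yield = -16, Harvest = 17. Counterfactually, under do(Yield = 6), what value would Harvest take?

-5

Intervening sets Yield = 6 and removes its equation (Yield := Growth + 3Wet + 5).
Harvest = Rain - Yield + 4  [with Rain=-3, Yield=6]  = -5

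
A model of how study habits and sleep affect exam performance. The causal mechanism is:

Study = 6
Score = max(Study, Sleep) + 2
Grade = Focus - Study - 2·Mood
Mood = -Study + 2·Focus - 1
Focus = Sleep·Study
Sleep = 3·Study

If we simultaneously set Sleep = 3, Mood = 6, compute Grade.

Setting Sleep = 3, Mood = 6 by intervention discards those variables' equations.
Focus = Sleep·Study  [with Sleep=3, Study=6]  = 18
Grade = Focus - Study - 2·Mood  [with Focus=18, Study=6, Mood=6]  = 0

0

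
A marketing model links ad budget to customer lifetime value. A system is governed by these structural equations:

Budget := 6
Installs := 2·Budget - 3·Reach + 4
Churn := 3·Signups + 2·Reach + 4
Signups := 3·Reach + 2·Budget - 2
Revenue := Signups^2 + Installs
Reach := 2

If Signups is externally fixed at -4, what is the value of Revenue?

26

Under do(Signups=-4), the mechanism Signups := 3·Reach + 2·Budget - 2 is discarded; Signups is fixed at -4.
Installs = 2·Budget - 3·Reach + 4  [with Budget=6, Reach=2]  = 10
Revenue = Signups^2 + Installs  [with Signups=-4, Installs=10]  = 26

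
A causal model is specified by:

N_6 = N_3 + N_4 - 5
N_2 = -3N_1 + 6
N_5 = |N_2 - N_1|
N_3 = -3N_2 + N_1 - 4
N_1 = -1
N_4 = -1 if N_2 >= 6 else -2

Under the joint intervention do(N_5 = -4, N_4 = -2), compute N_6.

Setting N_5 = -4, N_4 = -2 by intervention discards those variables' equations.
N_2 = -3N_1 + 6  [with N_1=-1]  = 9
N_3 = -3N_2 + N_1 - 4  [with N_2=9, N_1=-1]  = -32
N_6 = N_3 + N_4 - 5  [with N_3=-32, N_4=-2]  = -39

-39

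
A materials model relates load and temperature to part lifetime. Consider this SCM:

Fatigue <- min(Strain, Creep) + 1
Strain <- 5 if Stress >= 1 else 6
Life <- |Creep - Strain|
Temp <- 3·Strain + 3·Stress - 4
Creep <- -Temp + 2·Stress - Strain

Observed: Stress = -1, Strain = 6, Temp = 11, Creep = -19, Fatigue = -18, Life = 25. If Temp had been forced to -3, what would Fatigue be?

do(Temp=-3) replaces the equation Temp <- 3·Strain + 3·Stress - 4 with the constant Temp = -3.
Strain = 5 if Stress >= 1 else 6  [with Stress=-1]  = 6
Creep = -Temp + 2·Stress - Strain  [with Temp=-3, Stress=-1, Strain=6]  = -5
Fatigue = min(Strain, Creep) + 1  [with Strain=6, Creep=-5]  = -4

-4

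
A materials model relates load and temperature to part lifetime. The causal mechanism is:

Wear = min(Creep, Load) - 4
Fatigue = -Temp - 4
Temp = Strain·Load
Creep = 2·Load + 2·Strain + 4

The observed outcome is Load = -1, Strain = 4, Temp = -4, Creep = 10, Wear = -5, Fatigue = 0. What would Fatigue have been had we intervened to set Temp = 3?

-7

The intervention breaks the incoming arrows to Temp: Temp = Strain·Load no longer applies, and Temp = 3.
Fatigue = -Temp - 4  [with Temp=3]  = -7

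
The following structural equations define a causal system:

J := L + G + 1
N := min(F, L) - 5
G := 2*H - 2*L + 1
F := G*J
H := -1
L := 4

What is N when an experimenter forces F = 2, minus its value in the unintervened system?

-2

The intervention breaks the incoming arrows to F: F := G*J no longer applies, and F = 2.
N = min(F, L) - 5  [with F=2, L=4]  = -3
Without intervention: G = 2*H - 2*L + 1  [with H=-1, L=4]  = -9; J = L + G + 1  [with L=4, G=-9]  = -4; F = G*J  [with G=-9, J=-4]  = 36; N = min(F, L) - 5  [with F=36, L=4]  = -1.
Change = -3 − (-1) = -2.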